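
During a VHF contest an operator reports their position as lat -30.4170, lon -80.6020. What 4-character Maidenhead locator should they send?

Shift to the Maidenhead origin (180°W, 90°S): lon 99.40, lat 59.58.
Field: lon ⌊99.40/20⌋ = 4 → E; lat ⌊59.58/10⌋ = 5 → F.
Square: lon ⌊19.40/2⌋ = 9; lat ⌊9.58/1⌋ = 9.

EF99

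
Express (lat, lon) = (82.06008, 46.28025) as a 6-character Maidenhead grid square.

Offset from 180°W / 90°S: lon 226.2802°, lat 172.0601°.
Field: lon ⌊226.2802/20⌋ = 11 → L; lat ⌊172.0601/10⌋ = 17 → R.
Square: lon ⌊6.2802/2⌋ = 3; lat ⌊2.0601/1⌋ = 2.
Subsquare: lon ⌊0.2802/0.0833333⌋ = 3 → d; lat ⌊0.0601/0.0416667⌋ = 1 → b.

LR32db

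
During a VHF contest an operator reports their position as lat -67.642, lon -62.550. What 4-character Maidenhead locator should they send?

FC82

Offset from 180°W / 90°S: lon 117.45°, lat 22.36°.
Field: 117.45/20 → 5 → F, 22.36/10 → 2 → C; chars FC.
Square: 17.45/2 → 8, 2.36/1 → 2; chars 82.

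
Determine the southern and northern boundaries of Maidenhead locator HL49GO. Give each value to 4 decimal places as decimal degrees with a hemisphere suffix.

29.5833° N, 29.6250° N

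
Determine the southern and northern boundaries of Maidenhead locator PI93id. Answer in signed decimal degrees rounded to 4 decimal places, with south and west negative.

-6.8750, -6.8333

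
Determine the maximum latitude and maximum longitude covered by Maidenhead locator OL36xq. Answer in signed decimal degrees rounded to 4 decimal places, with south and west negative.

26.7083, 108.0000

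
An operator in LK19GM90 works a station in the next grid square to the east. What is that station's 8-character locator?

Longitude extended square 9; +1 → 10, wraps to 0, carry into subsquare.
Longitude subsquare g = 6; +1 → 7 = h.
The latitude characters are unchanged.

LK19hm00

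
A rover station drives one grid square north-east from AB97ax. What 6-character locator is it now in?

AB98ba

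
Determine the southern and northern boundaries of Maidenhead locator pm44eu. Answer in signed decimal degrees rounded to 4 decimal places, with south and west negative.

Field P=15, M=12: +15·20° lon, +12·10° lat → SW at lon 120°, lat 30°.
Square 4, 4: +4·2° lon, +4·1° lat → SW at lon 128°, lat 34°.
Subsquare e=4, u=20: +4·0.0833333° lon, +20·0.0416667° lat → SW at lon 128.333°, lat 34.8333°.
Cell spans 0.0833333° lon × 0.0416667° lat.
south 34.8333, north 34.8750.

34.8333, 34.8750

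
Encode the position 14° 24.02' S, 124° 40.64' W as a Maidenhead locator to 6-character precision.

Add 180° to longitude and 90° to latitude: 55.3227, 75.5997.
Field: lon ⌊55.3227/20⌋ = 2 → C; lat ⌊75.5997/10⌋ = 7 → H.
Square: lon ⌊15.3227/2⌋ = 7; lat ⌊5.5997/1⌋ = 5.
Subsquare: lon ⌊1.3227/0.0833333⌋ = 15 → p; lat ⌊0.5997/0.0416667⌋ = 14 → o.

CH75po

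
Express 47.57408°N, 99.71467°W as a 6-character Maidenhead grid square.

EN07dn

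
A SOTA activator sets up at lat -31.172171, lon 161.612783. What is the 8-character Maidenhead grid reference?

RF08tt38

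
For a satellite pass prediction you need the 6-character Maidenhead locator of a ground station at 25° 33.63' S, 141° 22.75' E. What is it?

Offset from 180°W / 90°S: lon 321.3792°, lat 64.4395°.
Field: lon ⌊321.3792/20⌋ = 16 → Q; lat ⌊64.4395/10⌋ = 6 → G.
Square: lon ⌊1.3792/2⌋ = 0; lat ⌊4.4395/1⌋ = 4.
Subsquare: lon ⌊1.3792/0.0833333⌋ = 16 → q; lat ⌊0.4395/0.0416667⌋ = 10 → k.

QG04qk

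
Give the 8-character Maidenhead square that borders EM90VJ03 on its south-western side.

EM90uj92

Longitude extended square 0; −1 → -1, wraps to 9, carry into subsquare.
Longitude subsquare v = 21; −1 → 20 = u.
Latitude extended square 3; −1 → 2.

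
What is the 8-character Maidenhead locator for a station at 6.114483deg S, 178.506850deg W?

AI03rv92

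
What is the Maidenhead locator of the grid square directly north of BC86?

BC87

Latitude square 6; +1 → 7.
The longitude characters are unchanged.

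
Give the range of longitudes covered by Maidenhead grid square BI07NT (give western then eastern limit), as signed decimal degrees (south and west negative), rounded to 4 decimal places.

Field B=1, I=8: +1·20° lon, +8·10° lat → SW at lon -160°, lat -10°.
Square 0, 7: +0·2° lon, +7·1° lat → SW at lon -160°, lat -3°.
Subsquare n=13, t=19: +13·0.0833333° lon, +19·0.0416667° lat → SW at lon -158.917°, lat -2.20833°.
Cell spans 0.0833333° lon × 0.0416667° lat.
west -158.9167, east -158.8333.

-158.9167, -158.8333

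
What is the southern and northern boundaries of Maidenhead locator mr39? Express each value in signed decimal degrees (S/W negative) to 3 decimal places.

Field M=12, R=17: +12·20° lon, +17·10° lat → SW at lon 60°, lat 80°.
Square 3, 9: +3·2° lon, +9·1° lat → SW at lon 66°, lat 89°.
Cell spans 2° lon × 1° lat.
south 89.000, north 90.000.

89.000, 90.000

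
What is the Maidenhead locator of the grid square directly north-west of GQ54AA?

GQ44xb

Longitude subsquare a = 0; −1 → -1, wraps to 23 = x, carry into square.
Longitude square 5; −1 → 4.
Latitude subsquare a = 0; +1 → 1 = b.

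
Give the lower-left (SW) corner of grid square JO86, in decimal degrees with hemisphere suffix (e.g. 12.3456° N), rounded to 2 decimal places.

56.00° N, 16.00° E

Field J=9, O=14: +9·20° lon, +14·10° lat → SW at lon 0°, lat 50°.
Square 8, 6: +8·2° lon, +6·1° lat → SW at lon 16°, lat 56°.
latitude 56.00° N, longitude 16.00° E.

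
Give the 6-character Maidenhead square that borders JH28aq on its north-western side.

Longitude subsquare a = 0; −1 → -1, wraps to 23 = x, carry into square.
Longitude square 2; −1 → 1.
Latitude subsquare q = 16; +1 → 17 = r.

JH18xr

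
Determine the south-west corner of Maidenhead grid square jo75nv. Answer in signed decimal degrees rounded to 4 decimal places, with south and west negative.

Field J=9, O=14: +9·20° lon, +14·10° lat → SW at lon 0°, lat 50°.
Square 7, 5: +7·2° lon, +5·1° lat → SW at lon 14°, lat 55°.
Subsquare n=13, v=21: +13·0.0833333° lon, +21·0.0416667° lat → SW at lon 15.0833°, lat 55.875°.
latitude 55.8750, longitude 15.0833.

55.8750, 15.0833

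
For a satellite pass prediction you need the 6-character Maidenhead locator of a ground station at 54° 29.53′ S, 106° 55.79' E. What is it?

OD35lm

Offset from 180°W / 90°S: lon 286.9298°, lat 35.5078°.
Field (20°×10°, letters A–R): 286.9298/20 → 14 → O, 35.5078/10 → 3 → D; chars OD.
Square (2°×1°, digits 0–9): 6.9298/2 → 3, 5.5078/1 → 5; chars 35.
Subsquare (5′×2.5′, letters a–x): 0.9298/0.0833333 → 11 → l, 0.5078/0.0416667 → 12 → m; chars lm.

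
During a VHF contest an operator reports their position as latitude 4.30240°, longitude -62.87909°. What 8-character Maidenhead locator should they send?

FJ84nh42

Shift to the Maidenhead origin (180°W, 90°S): lon 117.12091, lat 94.30240.
Field: 117.12091/20 → 5 → F, 94.30240/10 → 9 → J; chars FJ.
Square: 17.12091/2 → 8, 4.30240/1 → 4; chars 84.
Subsquare: 1.12091/0.0833333 → 13 → n, 0.30240/0.0416667 → 7 → h; chars nh.
Extended square: 0.03758/0.00833333 → 4, 0.01073/0.00416667 → 2; chars 42.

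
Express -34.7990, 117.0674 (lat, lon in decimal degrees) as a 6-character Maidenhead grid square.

OF85me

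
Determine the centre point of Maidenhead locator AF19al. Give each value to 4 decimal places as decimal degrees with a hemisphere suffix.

Field A=0, F=5: +0·20° lon, +5·10° lat → SW at lon -180°, lat -40°.
Square 1, 9: +1·2° lon, +9·1° lat → SW at lon -178°, lat -31°.
Subsquare a=0, l=11: +0·0.0833333° lon, +11·0.0416667° lat → SW at lon -178°, lat -30.5417°.
Cell spans 0.0833333° lon × 0.0416667° lat. Centre is SW corner plus half of each.
latitude 30.5208° S, longitude 177.9583° W.

30.5208° S, 177.9583° W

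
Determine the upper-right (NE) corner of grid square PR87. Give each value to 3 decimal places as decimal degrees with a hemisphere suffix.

Field P=15, R=17: +15·20° lon, +17·10° lat → SW at lon 120°, lat 80°.
Square 8, 7: +8·2° lon, +7·1° lat → SW at lon 136°, lat 87°.
Cell spans 2° lon × 1° lat. NE corner is SW corner plus one full cell.
latitude 88.000° N, longitude 138.000° E.

88.000° N, 138.000° E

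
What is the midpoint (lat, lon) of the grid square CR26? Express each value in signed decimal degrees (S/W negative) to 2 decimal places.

86.50, -135.00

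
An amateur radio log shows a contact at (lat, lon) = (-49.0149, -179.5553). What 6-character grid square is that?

Shift to the Maidenhead origin (180°W, 90°S): lon 0.4447, lat 40.9851.
Field: lon ⌊0.4447/20⌋ = 0 → A; lat ⌊40.9851/10⌋ = 4 → E.
Square: lon ⌊0.4447/2⌋ = 0; lat ⌊0.9851/1⌋ = 0.
Subsquare: lon ⌊0.4447/0.0833333⌋ = 5 → f; lat ⌊0.9851/0.0416667⌋ = 23 → x.

AE00fx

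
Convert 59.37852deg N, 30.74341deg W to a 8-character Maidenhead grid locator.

HO49pj00

Add 180° to longitude and 90° to latitude: 149.25659, 149.37852.
Field: 149.25659/20 → 7 → H, 149.37852/10 → 14 → O; chars HO.
Square: 9.25659/2 → 4, 9.37852/1 → 9; chars 49.
Subsquare: 1.25659/0.0833333 → 15 → p, 0.37852/0.0416667 → 9 → j; chars pj.
Extended square: 0.00659/0.00833333 → 0, 0.00352/0.00416667 → 0; chars 00.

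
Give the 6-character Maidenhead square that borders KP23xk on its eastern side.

Longitude subsquare x = 23; +1 → 24, wraps to 0 = a, carry into square.
Longitude square 2; +1 → 3.
The latitude characters are unchanged.

KP33ak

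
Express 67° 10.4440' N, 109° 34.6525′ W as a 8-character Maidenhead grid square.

Offset from 180°W / 90°S: lon 70.42246°, lat 157.17407°.
Field: lon ⌊70.42246/20⌋ = 3 → D; lat ⌊157.17407/10⌋ = 15 → P.
Square: lon ⌊10.42246/2⌋ = 5; lat ⌊7.17407/1⌋ = 7.
Subsquare: lon ⌊0.42246/0.0833333⌋ = 5 → f; lat ⌊0.17407/0.0416667⌋ = 4 → e.
Extended square: lon ⌊0.00579/0.00833333⌋ = 0; lat ⌊0.00740/0.00416667⌋ = 1.

DP57fe01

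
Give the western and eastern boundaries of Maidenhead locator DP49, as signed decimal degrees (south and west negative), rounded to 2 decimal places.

-112.00, -110.00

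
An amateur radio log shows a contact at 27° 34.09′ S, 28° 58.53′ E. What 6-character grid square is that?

KG42lk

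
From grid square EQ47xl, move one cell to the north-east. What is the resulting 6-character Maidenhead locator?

EQ57am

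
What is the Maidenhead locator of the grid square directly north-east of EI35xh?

EI45ai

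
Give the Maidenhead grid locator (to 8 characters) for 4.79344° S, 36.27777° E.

Shift to the Maidenhead origin (180°W, 90°S): lon 216.27777, lat 85.20656.
Field (20°×10°, letters A–R): lon ⌊216.27777/20⌋ = 10 → K; lat ⌊85.20656/10⌋ = 8 → I.
Square (2°×1°, digits 0–9): lon ⌊16.27777/2⌋ = 8; lat ⌊5.20656/1⌋ = 5.
Subsquare (5′×2.5′, letters a–x): lon ⌊0.27777/0.0833333⌋ = 3 → d; lat ⌊0.20656/0.0416667⌋ = 4 → e.
Extended square (30″×15″, digits 0–9): lon ⌊0.02777/0.00833333⌋ = 3; lat ⌊0.03989/0.00416667⌋ = 9.

KI85de39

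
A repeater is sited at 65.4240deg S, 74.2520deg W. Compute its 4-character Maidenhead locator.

Add 180° to longitude and 90° to latitude: 105.75, 24.58.
Field (20°×10°, letters A–R): lon ⌊105.75/20⌋ = 5 → F; lat ⌊24.58/10⌋ = 2 → C.
Square (2°×1°, digits 0–9): lon ⌊5.75/2⌋ = 2; lat ⌊4.58/1⌋ = 4.

FC24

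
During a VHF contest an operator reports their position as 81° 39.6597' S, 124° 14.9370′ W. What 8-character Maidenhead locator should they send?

Offset from 180°W / 90°S: lon 55.75105°, lat 8.33901°.
Field (20°×10°, letters A–R): 55.75105/20 → 2 → C, 8.33901/10 → 0 → A; chars CA.
Square (2°×1°, digits 0–9): 15.75105/2 → 7, 8.33901/1 → 8; chars 78.
Subsquare (5′×2.5′, letters a–x): 1.75105/0.0833333 → 21 → v, 0.33901/0.0416667 → 8 → i; chars vi.
Extended square (30″×15″, digits 0–9): 0.00105/0.00833333 → 0, 0.00567/0.00416667 → 1; chars 01.

CA78vi01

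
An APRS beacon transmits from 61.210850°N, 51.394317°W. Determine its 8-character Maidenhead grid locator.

Offset from 180°W / 90°S: lon 128.60568°, lat 151.21085°.
Field: lon ⌊128.60568/20⌋ = 6 → G; lat ⌊151.21085/10⌋ = 15 → P.
Square: lon ⌊8.60568/2⌋ = 4; lat ⌊1.21085/1⌋ = 1.
Subsquare: lon ⌊0.60568/0.0833333⌋ = 7 → h; lat ⌊0.21085/0.0416667⌋ = 5 → f.
Extended square: lon ⌊0.02235/0.00833333⌋ = 2; lat ⌊0.00252/0.00416667⌋ = 0.

GP41hf20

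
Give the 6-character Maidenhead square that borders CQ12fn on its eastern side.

Longitude subsquare f = 5; +1 → 6 = g.
The latitude characters are unchanged.

CQ12gn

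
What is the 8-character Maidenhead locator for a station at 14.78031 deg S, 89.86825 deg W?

Add 180° to longitude and 90° to latitude: 90.13175, 75.21969.
Field: 90.13175/20 → 4 → E, 75.21969/10 → 7 → H; chars EH.
Square: 10.13175/2 → 5, 5.21969/1 → 5; chars 55.
Subsquare: 0.13175/0.0833333 → 1 → b, 0.21969/0.0416667 → 5 → f; chars bf.
Extended square: 0.04842/0.00833333 → 5, 0.01136/0.00416667 → 2; chars 52.

EH55bf52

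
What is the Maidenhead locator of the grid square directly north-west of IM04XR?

IM04ws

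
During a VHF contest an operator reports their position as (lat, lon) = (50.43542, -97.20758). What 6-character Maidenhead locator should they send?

Offset from 180°W / 90°S: lon 82.7924°, lat 140.4354°.
Field: lon ⌊82.7924/20⌋ = 4 → E; lat ⌊140.4354/10⌋ = 14 → O.
Square: lon ⌊2.7924/2⌋ = 1; lat ⌊0.4354/1⌋ = 0.
Subsquare: lon ⌊0.7924/0.0833333⌋ = 9 → j; lat ⌊0.4354/0.0416667⌋ = 10 → k.

EO10jk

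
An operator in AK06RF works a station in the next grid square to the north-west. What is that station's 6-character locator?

AK06qg

Longitude subsquare r = 17; −1 → 16 = q.
Latitude subsquare f = 5; +1 → 6 = g.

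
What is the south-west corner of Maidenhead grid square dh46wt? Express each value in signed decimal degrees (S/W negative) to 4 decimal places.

Field D=3, H=7: +3·20° lon, +7·10° lat → SW at lon -120°, lat -20°.
Square 4, 6: +4·2° lon, +6·1° lat → SW at lon -112°, lat -14°.
Subsquare w=22, t=19: +22·0.0833333° lon, +19·0.0416667° lat → SW at lon -110.167°, lat -13.2083°.
latitude -13.2083, longitude -110.1667.

-13.2083, -110.1667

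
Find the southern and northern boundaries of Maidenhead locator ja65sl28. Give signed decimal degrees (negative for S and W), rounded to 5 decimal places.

Field J=9, A=0: +9·20° lon, +0·10° lat → SW at lon 0°, lat -90°.
Square 6, 5: +6·2° lon, +5·1° lat → SW at lon 12°, lat -85°.
Subsquare s=18, l=11: +18·0.0833333° lon, +11·0.0416667° lat → SW at lon 13.5°, lat -84.5417°.
Extended square 2, 8: +2·0.00833333° lon, +8·0.00416667° lat → SW at lon 13.5167°, lat -84.5083°.
Cell spans 0.00833333° lon × 0.00416667° lat.
south -84.50833, north -84.50417.

-84.50833, -84.50417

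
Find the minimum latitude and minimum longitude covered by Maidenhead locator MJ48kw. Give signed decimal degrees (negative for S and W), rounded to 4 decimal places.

Field M=12, J=9: +12·20° lon, +9·10° lat → SW at lon 60°, lat 0°.
Square 4, 8: +4·2° lon, +8·1° lat → SW at lon 68°, lat 8°.
Subsquare k=10, w=22: +10·0.0833333° lon, +22·0.0416667° lat → SW at lon 68.8333°, lat 8.91667°.
latitude 8.9167, longitude 68.8333.

8.9167, 68.8333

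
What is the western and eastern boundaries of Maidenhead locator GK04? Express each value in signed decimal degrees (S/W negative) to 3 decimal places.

Field G=6, K=10: +6·20° lon, +10·10° lat → SW at lon -60°, lat 10°.
Square 0, 4: +0·2° lon, +4·1° lat → SW at lon -60°, lat 14°.
Cell spans 2° lon × 1° lat.
west -60.000, east -58.000.

-60.000, -58.000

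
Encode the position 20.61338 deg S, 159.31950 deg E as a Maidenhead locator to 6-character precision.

Offset from 180°W / 90°S: lon 339.3195°, lat 69.3866°.
Field: 339.3195/20 → 16 → Q, 69.3866/10 → 6 → G; chars QG.
Square: 19.3195/2 → 9, 9.3866/1 → 9; chars 99.
Subsquare: 1.3195/0.0833333 → 15 → p, 0.3866/0.0416667 → 9 → j; chars pj.

QG99pj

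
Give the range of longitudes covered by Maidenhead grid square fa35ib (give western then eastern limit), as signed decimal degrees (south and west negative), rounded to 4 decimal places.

-73.3333, -73.2500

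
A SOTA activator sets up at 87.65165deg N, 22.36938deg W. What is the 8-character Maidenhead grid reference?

HR87tp56

Offset from 180°W / 90°S: lon 157.63062°, lat 177.65165°.
Field (20°×10°, letters A–R): lon ⌊157.63062/20⌋ = 7 → H; lat ⌊177.65165/10⌋ = 17 → R.
Square (2°×1°, digits 0–9): lon ⌊17.63062/2⌋ = 8; lat ⌊7.65165/1⌋ = 7.
Subsquare (5′×2.5′, letters a–x): lon ⌊1.63062/0.0833333⌋ = 19 → t; lat ⌊0.65165/0.0416667⌋ = 15 → p.
Extended square (30″×15″, digits 0–9): lon ⌊0.04729/0.00833333⌋ = 5; lat ⌊0.02665/0.00416667⌋ = 6.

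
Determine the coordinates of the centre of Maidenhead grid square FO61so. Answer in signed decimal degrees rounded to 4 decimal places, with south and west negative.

Field F=5, O=14: +5·20° lon, +14·10° lat → SW at lon -80°, lat 50°.
Square 6, 1: +6·2° lon, +1·1° lat → SW at lon -68°, lat 51°.
Subsquare s=18, o=14: +18·0.0833333° lon, +14·0.0416667° lat → SW at lon -66.5°, lat 51.5833°.
Cell spans 0.0833333° lon × 0.0416667° lat. Centre is SW corner plus half of each.
latitude 51.6042, longitude -66.4583.

51.6042, -66.4583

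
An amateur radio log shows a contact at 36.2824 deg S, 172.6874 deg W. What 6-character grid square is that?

AF33pr

Shift to the Maidenhead origin (180°W, 90°S): lon 7.3126, lat 53.7176.
Field: 7.3126/20 → 0 → A, 53.7176/10 → 5 → F; chars AF.
Square: 7.3126/2 → 3, 3.7176/1 → 3; chars 33.
Subsquare: 1.3126/0.0833333 → 15 → p, 0.7176/0.0416667 → 17 → r; chars pr.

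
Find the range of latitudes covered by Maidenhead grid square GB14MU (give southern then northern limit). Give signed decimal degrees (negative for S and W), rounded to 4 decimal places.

Field G=6, B=1: +6·20° lon, +1·10° lat → SW at lon -60°, lat -80°.
Square 1, 4: +1·2° lon, +4·1° lat → SW at lon -58°, lat -76°.
Subsquare m=12, u=20: +12·0.0833333° lon, +20·0.0416667° lat → SW at lon -57°, lat -75.1667°.
Cell spans 0.0833333° lon × 0.0416667° lat.
south -75.1667, north -75.1250.

-75.1667, -75.1250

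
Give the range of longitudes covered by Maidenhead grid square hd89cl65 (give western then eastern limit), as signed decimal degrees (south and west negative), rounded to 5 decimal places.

-23.78333, -23.77500

Field H=7, D=3: +7·20° lon, +3·10° lat → SW at lon -40°, lat -60°.
Square 8, 9: +8·2° lon, +9·1° lat → SW at lon -24°, lat -51°.
Subsquare c=2, l=11: +2·0.0833333° lon, +11·0.0416667° lat → SW at lon -23.8333°, lat -50.5417°.
Extended square 6, 5: +6·0.00833333° lon, +5·0.00416667° lat → SW at lon -23.7833°, lat -50.5208°.
Cell spans 0.00833333° lon × 0.00416667° lat.
west -23.78333, east -23.77500.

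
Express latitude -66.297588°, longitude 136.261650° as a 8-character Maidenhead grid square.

Add 180° to longitude and 90° to latitude: 316.26165, 23.70241.
Field: lon ⌊316.26165/20⌋ = 15 → P; lat ⌊23.70241/10⌋ = 2 → C.
Square: lon ⌊16.26165/2⌋ = 8; lat ⌊3.70241/1⌋ = 3.
Subsquare: lon ⌊0.26165/0.0833333⌋ = 3 → d; lat ⌊0.70241/0.0416667⌋ = 16 → q.
Extended square: lon ⌊0.01165/0.00833333⌋ = 1; lat ⌊0.03575/0.00416667⌋ = 8.

PC83dq18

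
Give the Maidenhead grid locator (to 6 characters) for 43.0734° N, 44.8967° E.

LN23kb

Add 180° to longitude and 90° to latitude: 224.8967, 133.0734.
Field: lon ⌊224.8967/20⌋ = 11 → L; lat ⌊133.0734/10⌋ = 13 → N.
Square: lon ⌊4.8967/2⌋ = 2; lat ⌊3.0734/1⌋ = 3.
Subsquare: lon ⌊0.8967/0.0833333⌋ = 10 → k; lat ⌊0.0734/0.0416667⌋ = 1 → b.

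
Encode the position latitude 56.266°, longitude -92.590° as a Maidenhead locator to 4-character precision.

EO36

Add 180° to longitude and 90° to latitude: 87.41, 146.27.
Field: lon ⌊87.41/20⌋ = 4 → E; lat ⌊146.27/10⌋ = 14 → O.
Square: lon ⌊7.41/2⌋ = 3; lat ⌊6.27/1⌋ = 6.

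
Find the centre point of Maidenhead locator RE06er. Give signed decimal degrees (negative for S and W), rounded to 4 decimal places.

-43.2708, 160.3750

Field R=17, E=4: +17·20° lon, +4·10° lat → SW at lon 160°, lat -50°.
Square 0, 6: +0·2° lon, +6·1° lat → SW at lon 160°, lat -44°.
Subsquare e=4, r=17: +4·0.0833333° lon, +17·0.0416667° lat → SW at lon 160.333°, lat -43.2917°.
Cell spans 0.0833333° lon × 0.0416667° lat. Centre is SW corner plus half of each.
latitude -43.2708, longitude 160.3750.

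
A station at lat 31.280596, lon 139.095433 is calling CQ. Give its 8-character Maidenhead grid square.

PM91ng17

Add 180° to longitude and 90° to latitude: 319.09543, 121.28060.
Field (20°×10°, letters A–R): lon ⌊319.09543/20⌋ = 15 → P; lat ⌊121.28060/10⌋ = 12 → M.
Square (2°×1°, digits 0–9): lon ⌊19.09543/2⌋ = 9; lat ⌊1.28060/1⌋ = 1.
Subsquare (5′×2.5′, letters a–x): lon ⌊1.09543/0.0833333⌋ = 13 → n; lat ⌊0.28060/0.0416667⌋ = 6 → g.
Extended square (30″×15″, digits 0–9): lon ⌊0.01210/0.00833333⌋ = 1; lat ⌊0.03060/0.00416667⌋ = 7.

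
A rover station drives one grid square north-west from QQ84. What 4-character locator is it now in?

QQ75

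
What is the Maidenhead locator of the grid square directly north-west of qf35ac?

Longitude subsquare a = 0; −1 → -1, wraps to 23 = x, carry into square.
Longitude square 3; −1 → 2.
Latitude subsquare c = 2; +1 → 3 = d.

QF25xd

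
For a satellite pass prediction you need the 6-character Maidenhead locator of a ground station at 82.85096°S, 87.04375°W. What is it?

EA67ld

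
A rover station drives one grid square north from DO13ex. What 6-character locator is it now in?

Latitude subsquare x = 23; +1 → 24, wraps to 0 = a, carry into square.
Latitude square 3; +1 → 4.
The longitude characters are unchanged.

DO14ea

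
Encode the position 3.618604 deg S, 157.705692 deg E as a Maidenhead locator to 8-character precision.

QI86uj41

Add 180° to longitude and 90° to latitude: 337.70569, 86.38140.
Field (20°×10°, letters A–R): lon ⌊337.70569/20⌋ = 16 → Q; lat ⌊86.38140/10⌋ = 8 → I.
Square (2°×1°, digits 0–9): lon ⌊17.70569/2⌋ = 8; lat ⌊6.38140/1⌋ = 6.
Subsquare (5′×2.5′, letters a–x): lon ⌊1.70569/0.0833333⌋ = 20 → u; lat ⌊0.38140/0.0416667⌋ = 9 → j.
Extended square (30″×15″, digits 0–9): lon ⌊0.03903/0.00833333⌋ = 4; lat ⌊0.00640/0.00416667⌋ = 1.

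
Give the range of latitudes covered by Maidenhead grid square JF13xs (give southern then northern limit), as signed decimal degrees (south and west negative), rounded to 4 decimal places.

Field J=9, F=5: +9·20° lon, +5·10° lat → SW at lon 0°, lat -40°.
Square 1, 3: +1·2° lon, +3·1° lat → SW at lon 2°, lat -37°.
Subsquare x=23, s=18: +23·0.0833333° lon, +18·0.0416667° lat → SW at lon 3.91667°, lat -36.25°.
Cell spans 0.0833333° lon × 0.0416667° lat.
south -36.2500, north -36.2083.

-36.2500, -36.2083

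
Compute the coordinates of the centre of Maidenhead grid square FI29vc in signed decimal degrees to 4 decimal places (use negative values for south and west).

-0.8958, -74.2083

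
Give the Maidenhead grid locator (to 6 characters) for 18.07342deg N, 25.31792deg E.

KK28pb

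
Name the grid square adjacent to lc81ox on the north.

LC82oa

Latitude subsquare x = 23; +1 → 24, wraps to 0 = a, carry into square.
Latitude square 1; +1 → 2.
The longitude characters are unchanged.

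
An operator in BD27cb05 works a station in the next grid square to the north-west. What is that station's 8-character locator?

BD27bb96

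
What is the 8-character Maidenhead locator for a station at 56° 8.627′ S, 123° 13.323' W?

Offset from 180°W / 90°S: lon 56.77795°, lat 33.85622°.
Field: 56.77795/20 → 2 → C, 33.85622/10 → 3 → D; chars CD.
Square: 16.77795/2 → 8, 3.85622/1 → 3; chars 83.
Subsquare: 0.77795/0.0833333 → 9 → j, 0.85622/0.0416667 → 20 → u; chars ju.
Extended square: 0.02795/0.00833333 → 3, 0.02288/0.00416667 → 5; chars 35.

CD83ju35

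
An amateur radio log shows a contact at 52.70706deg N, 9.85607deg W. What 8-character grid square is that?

Offset from 180°W / 90°S: lon 170.14393°, lat 142.70706°.
Field: lon ⌊170.14393/20⌋ = 8 → I; lat ⌊142.70706/10⌋ = 14 → O.
Square: lon ⌊10.14393/2⌋ = 5; lat ⌊2.70706/1⌋ = 2.
Subsquare: lon ⌊0.14393/0.0833333⌋ = 1 → b; lat ⌊0.70706/0.0416667⌋ = 16 → q.
Extended square: lon ⌊0.06060/0.00833333⌋ = 7; lat ⌊0.04039/0.00416667⌋ = 9.

IO52bq79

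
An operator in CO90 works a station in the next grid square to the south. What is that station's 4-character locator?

Latitude square 0; −1 → -1, wraps to 9, carry into field.
Latitude field O = 14; −1 → 13 = N.
The longitude characters are unchanged.

CN99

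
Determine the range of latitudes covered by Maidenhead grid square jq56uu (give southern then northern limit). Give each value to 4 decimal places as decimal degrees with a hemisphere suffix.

76.8333° N, 76.8750° N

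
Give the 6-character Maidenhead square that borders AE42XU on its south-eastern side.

Longitude subsquare x = 23; +1 → 24, wraps to 0 = a, carry into square.
Longitude square 4; +1 → 5.
Latitude subsquare u = 20; −1 → 19 = t.

AE52at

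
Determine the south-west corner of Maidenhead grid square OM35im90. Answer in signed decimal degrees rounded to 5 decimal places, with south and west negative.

35.50000, 106.74167

Field O=14, M=12: +14·20° lon, +12·10° lat → SW at lon 100°, lat 30°.
Square 3, 5: +3·2° lon, +5·1° lat → SW at lon 106°, lat 35°.
Subsquare i=8, m=12: +8·0.0833333° lon, +12·0.0416667° lat → SW at lon 106.667°, lat 35.5°.
Extended square 9, 0: +9·0.00833333° lon, +0·0.00416667° lat → SW at lon 106.742°, lat 35.5°.
latitude 35.50000, longitude 106.74167.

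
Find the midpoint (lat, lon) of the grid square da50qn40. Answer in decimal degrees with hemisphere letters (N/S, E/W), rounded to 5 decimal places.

Field D=3, A=0: +3·20° lon, +0·10° lat → SW at lon -120°, lat -90°.
Square 5, 0: +5·2° lon, +0·1° lat → SW at lon -110°, lat -90°.
Subsquare q=16, n=13: +16·0.0833333° lon, +13·0.0416667° lat → SW at lon -108.667°, lat -89.4583°.
Extended square 4, 0: +4·0.00833333° lon, +0·0.00416667° lat → SW at lon -108.633°, lat -89.4583°.
Cell spans 0.00833333° lon × 0.00416667° lat. Centre is SW corner plus half of each.
latitude 89.45625° S, longitude 108.62917° W.

89.45625° S, 108.62917° W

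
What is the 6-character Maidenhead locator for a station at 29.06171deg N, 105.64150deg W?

DL79eb

Shift to the Maidenhead origin (180°W, 90°S): lon 74.3585, lat 119.0617.
Field: 74.3585/20 → 3 → D, 119.0617/10 → 11 → L; chars DL.
Square: 14.3585/2 → 7, 9.0617/1 → 9; chars 79.
Subsquare: 0.3585/0.0833333 → 4 → e, 0.0617/0.0416667 → 1 → b; chars eb.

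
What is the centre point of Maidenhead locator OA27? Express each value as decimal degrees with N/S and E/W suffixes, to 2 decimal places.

82.50° S, 105.00° E

Field O=14, A=0: +14·20° lon, +0·10° lat → SW at lon 100°, lat -90°.
Square 2, 7: +2·2° lon, +7·1° lat → SW at lon 104°, lat -83°.
Cell spans 2° lon × 1° lat. Centre is SW corner plus half of each.
latitude 82.50° S, longitude 105.00° E.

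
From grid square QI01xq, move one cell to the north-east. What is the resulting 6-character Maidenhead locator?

Longitude subsquare x = 23; +1 → 24, wraps to 0 = a, carry into square.
Longitude square 0; +1 → 1.
Latitude subsquare q = 16; +1 → 17 = r.

QI11ar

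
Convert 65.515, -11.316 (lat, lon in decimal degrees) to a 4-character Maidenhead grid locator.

Add 180° to longitude and 90° to latitude: 168.68, 155.51.
Field (20°×10°, letters A–R): lon ⌊168.68/20⌋ = 8 → I; lat ⌊155.51/10⌋ = 15 → P.
Square (2°×1°, digits 0–9): lon ⌊8.68/2⌋ = 4; lat ⌊5.51/1⌋ = 5.

IP45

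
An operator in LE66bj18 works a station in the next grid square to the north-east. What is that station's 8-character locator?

LE66bj29

Longitude extended square 1; +1 → 2.
Latitude extended square 8; +1 → 9.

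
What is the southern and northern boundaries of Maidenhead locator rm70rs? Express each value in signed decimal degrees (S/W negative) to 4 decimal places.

30.7500, 30.7917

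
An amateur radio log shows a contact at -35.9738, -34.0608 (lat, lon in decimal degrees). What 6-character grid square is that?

HF24xa

Offset from 180°W / 90°S: lon 145.9392°, lat 54.0262°.
Field: 145.9392/20 → 7 → H, 54.0262/10 → 5 → F; chars HF.
Square: 5.9392/2 → 2, 4.0262/1 → 4; chars 24.
Subsquare: 1.9392/0.0833333 → 23 → x, 0.0262/0.0416667 → 0 → a; chars xa.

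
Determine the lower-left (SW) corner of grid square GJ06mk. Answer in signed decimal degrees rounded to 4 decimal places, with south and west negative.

6.4167, -59.0000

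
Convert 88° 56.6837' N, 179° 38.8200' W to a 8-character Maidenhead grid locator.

AR08ew26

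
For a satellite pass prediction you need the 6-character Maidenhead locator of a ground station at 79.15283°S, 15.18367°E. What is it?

Offset from 180°W / 90°S: lon 195.1837°, lat 10.8472°.
Field: lon ⌊195.1837/20⌋ = 9 → J; lat ⌊10.8472/10⌋ = 1 → B.
Square: lon ⌊15.1837/2⌋ = 7; lat ⌊0.8472/1⌋ = 0.
Subsquare: lon ⌊1.1837/0.0833333⌋ = 14 → o; lat ⌊0.8472/0.0416667⌋ = 20 → u.

JB70ou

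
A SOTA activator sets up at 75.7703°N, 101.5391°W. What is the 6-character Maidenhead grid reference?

DQ95fs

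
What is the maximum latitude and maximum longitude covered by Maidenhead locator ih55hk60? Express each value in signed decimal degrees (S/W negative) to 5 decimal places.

Field I=8, H=7: +8·20° lon, +7·10° lat → SW at lon -20°, lat -20°.
Square 5, 5: +5·2° lon, +5·1° lat → SW at lon -10°, lat -15°.
Subsquare h=7, k=10: +7·0.0833333° lon, +10·0.0416667° lat → SW at lon -9.41667°, lat -14.5833°.
Extended square 6, 0: +6·0.00833333° lon, +0·0.00416667° lat → SW at lon -9.36667°, lat -14.5833°.
Cell spans 0.00833333° lon × 0.00416667° lat. NE corner is SW corner plus one full cell.
latitude -14.57917, longitude -9.35833.

-14.57917, -9.35833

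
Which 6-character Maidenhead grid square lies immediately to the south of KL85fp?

KL85fo

Latitude subsquare p = 15; −1 → 14 = o.
The longitude characters are unchanged.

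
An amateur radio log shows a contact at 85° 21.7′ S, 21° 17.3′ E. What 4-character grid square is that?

KA04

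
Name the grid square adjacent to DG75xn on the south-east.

Longitude subsquare x = 23; +1 → 24, wraps to 0 = a, carry into square.
Longitude square 7; +1 → 8.
Latitude subsquare n = 13; −1 → 12 = m.

DG85am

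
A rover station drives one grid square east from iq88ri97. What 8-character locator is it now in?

Longitude extended square 9; +1 → 10, wraps to 0, carry into subsquare.
Longitude subsquare r = 17; +1 → 18 = s.
The latitude characters are unchanged.

IQ88si07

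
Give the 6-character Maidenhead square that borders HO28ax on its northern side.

HO29aa

Latitude subsquare x = 23; +1 → 24, wraps to 0 = a, carry into square.
Latitude square 8; +1 → 9.
The longitude characters are unchanged.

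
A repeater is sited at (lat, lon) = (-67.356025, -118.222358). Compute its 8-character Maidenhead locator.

DC02vp34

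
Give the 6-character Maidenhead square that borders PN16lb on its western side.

PN16kb

Longitude subsquare l = 11; −1 → 10 = k.
The latitude characters are unchanged.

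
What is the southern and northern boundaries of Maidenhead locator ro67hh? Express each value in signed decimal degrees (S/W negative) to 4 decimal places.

57.2917, 57.3333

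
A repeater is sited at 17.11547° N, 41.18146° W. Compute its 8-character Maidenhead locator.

GK97jc87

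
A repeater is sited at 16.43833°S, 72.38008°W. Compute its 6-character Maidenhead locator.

FH33tn

Offset from 180°W / 90°S: lon 107.6199°, lat 73.5617°.
Field: lon ⌊107.6199/20⌋ = 5 → F; lat ⌊73.5617/10⌋ = 7 → H.
Square: lon ⌊7.6199/2⌋ = 3; lat ⌊3.5617/1⌋ = 3.
Subsquare: lon ⌊1.6199/0.0833333⌋ = 19 → t; lat ⌊0.5617/0.0416667⌋ = 13 → n.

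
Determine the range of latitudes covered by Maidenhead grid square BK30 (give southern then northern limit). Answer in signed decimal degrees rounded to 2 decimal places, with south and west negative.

Field B=1, K=10: +1·20° lon, +10·10° lat → SW at lon -160°, lat 10°.
Square 3, 0: +3·2° lon, +0·1° lat → SW at lon -154°, lat 10°.
Cell spans 2° lon × 1° lat.
south 10.00, north 11.00.

10.00, 11.00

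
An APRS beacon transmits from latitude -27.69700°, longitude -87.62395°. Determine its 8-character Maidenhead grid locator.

EG62eh52

Add 180° to longitude and 90° to latitude: 92.37605, 62.30300.
Field (20°×10°, letters A–R): 92.37605/20 → 4 → E, 62.30300/10 → 6 → G; chars EG.
Square (2°×1°, digits 0–9): 12.37605/2 → 6, 2.30300/1 → 2; chars 62.
Subsquare (5′×2.5′, letters a–x): 0.37605/0.0833333 → 4 → e, 0.30300/0.0416667 → 7 → h; chars eh.
Extended square (30″×15″, digits 0–9): 0.04272/0.00833333 → 5, 0.01133/0.00416667 → 2; chars 52.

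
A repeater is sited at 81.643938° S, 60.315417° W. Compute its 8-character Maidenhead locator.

FA98ui25

Add 180° to longitude and 90° to latitude: 119.68458, 8.35606.
Field: lon ⌊119.68458/20⌋ = 5 → F; lat ⌊8.35606/10⌋ = 0 → A.
Square: lon ⌊19.68458/2⌋ = 9; lat ⌊8.35606/1⌋ = 8.
Subsquare: lon ⌊1.68458/0.0833333⌋ = 20 → u; lat ⌊0.35606/0.0416667⌋ = 8 → i.
Extended square: lon ⌊0.01792/0.00833333⌋ = 2; lat ⌊0.02273/0.00416667⌋ = 5.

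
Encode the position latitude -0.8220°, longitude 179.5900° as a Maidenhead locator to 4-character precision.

RI99

Add 180° to longitude and 90° to latitude: 359.59, 89.18.
Field: 359.59/20 → 17 → R, 89.18/10 → 8 → I; chars RI.
Square: 19.59/2 → 9, 9.18/1 → 9; chars 99.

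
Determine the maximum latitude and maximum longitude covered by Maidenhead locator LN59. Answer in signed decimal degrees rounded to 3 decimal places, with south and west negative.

50.000, 52.000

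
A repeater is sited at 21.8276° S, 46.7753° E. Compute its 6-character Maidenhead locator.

Shift to the Maidenhead origin (180°W, 90°S): lon 226.7753, lat 68.1724.
Field: lon ⌊226.7753/20⌋ = 11 → L; lat ⌊68.1724/10⌋ = 6 → G.
Square: lon ⌊6.7753/2⌋ = 3; lat ⌊8.1724/1⌋ = 8.
Subsquare: lon ⌊0.7753/0.0833333⌋ = 9 → j; lat ⌊0.1724/0.0416667⌋ = 4 → e.

LG38je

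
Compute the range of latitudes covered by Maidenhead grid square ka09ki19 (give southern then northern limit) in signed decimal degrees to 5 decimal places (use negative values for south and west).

-80.62917, -80.62500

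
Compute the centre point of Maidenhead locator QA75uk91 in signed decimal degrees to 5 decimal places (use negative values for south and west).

-84.57708, 155.74583

Field Q=16, A=0: +16·20° lon, +0·10° lat → SW at lon 140°, lat -90°.
Square 7, 5: +7·2° lon, +5·1° lat → SW at lon 154°, lat -85°.
Subsquare u=20, k=10: +20·0.0833333° lon, +10·0.0416667° lat → SW at lon 155.667°, lat -84.5833°.
Extended square 9, 1: +9·0.00833333° lon, +1·0.00416667° lat → SW at lon 155.742°, lat -84.5792°.
Cell spans 0.00833333° lon × 0.00416667° lat. Centre is SW corner plus half of each.
latitude -84.57708, longitude 155.74583.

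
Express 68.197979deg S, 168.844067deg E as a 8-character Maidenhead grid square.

Shift to the Maidenhead origin (180°W, 90°S): lon 348.84407, lat 21.80202.
Field: 348.84407/20 → 17 → R, 21.80202/10 → 2 → C; chars RC.
Square: 8.84407/2 → 4, 1.80202/1 → 1; chars 41.
Subsquare: 0.84407/0.0833333 → 10 → k, 0.80202/0.0416667 → 19 → t; chars kt.
Extended square: 0.01073/0.00833333 → 1, 0.01035/0.00416667 → 2; chars 12.

RC41kt12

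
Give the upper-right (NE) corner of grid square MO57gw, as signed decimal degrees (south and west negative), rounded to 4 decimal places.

Field M=12, O=14: +12·20° lon, +14·10° lat → SW at lon 60°, lat 50°.
Square 5, 7: +5·2° lon, +7·1° lat → SW at lon 70°, lat 57°.
Subsquare g=6, w=22: +6·0.0833333° lon, +22·0.0416667° lat → SW at lon 70.5°, lat 57.9167°.
Cell spans 0.0833333° lon × 0.0416667° lat. NE corner is SW corner plus one full cell.
latitude 57.9583, longitude 70.5833.

57.9583, 70.5833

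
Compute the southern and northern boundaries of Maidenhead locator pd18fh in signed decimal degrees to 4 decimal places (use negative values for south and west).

-51.7083, -51.6667

Field P=15, D=3: +15·20° lon, +3·10° lat → SW at lon 120°, lat -60°.
Square 1, 8: +1·2° lon, +8·1° lat → SW at lon 122°, lat -52°.
Subsquare f=5, h=7: +5·0.0833333° lon, +7·0.0416667° lat → SW at lon 122.417°, lat -51.7083°.
Cell spans 0.0833333° lon × 0.0416667° lat.
south -51.7083, north -51.6667.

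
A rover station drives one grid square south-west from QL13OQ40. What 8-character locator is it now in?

Longitude extended square 4; −1 → 3.
Latitude extended square 0; −1 → -1, wraps to 9, carry into subsquare.
Latitude subsquare q = 16; −1 → 15 = p.

QL13op39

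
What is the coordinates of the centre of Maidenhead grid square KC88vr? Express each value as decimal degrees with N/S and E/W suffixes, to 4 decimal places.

61.2708° S, 37.7917° E

Field K=10, C=2: +10·20° lon, +2·10° lat → SW at lon 20°, lat -70°.
Square 8, 8: +8·2° lon, +8·1° lat → SW at lon 36°, lat -62°.
Subsquare v=21, r=17: +21·0.0833333° lon, +17·0.0416667° lat → SW at lon 37.75°, lat -61.2917°.
Cell spans 0.0833333° lon × 0.0416667° lat. Centre is SW corner plus half of each.
latitude 61.2708° S, longitude 37.7917° E.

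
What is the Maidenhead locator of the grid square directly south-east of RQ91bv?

Longitude subsquare b = 1; +1 → 2 = c.
Latitude subsquare v = 21; −1 → 20 = u.

RQ91cu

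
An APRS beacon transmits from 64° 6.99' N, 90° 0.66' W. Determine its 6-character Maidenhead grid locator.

EP44xc

Add 180° to longitude and 90° to latitude: 89.9890, 154.1165.
Field: lon ⌊89.9890/20⌋ = 4 → E; lat ⌊154.1165/10⌋ = 15 → P.
Square: lon ⌊9.9890/2⌋ = 4; lat ⌊4.1165/1⌋ = 4.
Subsquare: lon ⌊1.9890/0.0833333⌋ = 23 → x; lat ⌊0.1165/0.0416667⌋ = 2 → c.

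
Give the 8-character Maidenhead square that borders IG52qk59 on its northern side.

IG52ql50

Latitude extended square 9; +1 → 10, wraps to 0, carry into subsquare.
Latitude subsquare k = 10; +1 → 11 = l.
The longitude characters are unchanged.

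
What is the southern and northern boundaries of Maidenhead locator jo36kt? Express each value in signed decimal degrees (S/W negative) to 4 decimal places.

Field J=9, O=14: +9·20° lon, +14·10° lat → SW at lon 0°, lat 50°.
Square 3, 6: +3·2° lon, +6·1° lat → SW at lon 6°, lat 56°.
Subsquare k=10, t=19: +10·0.0833333° lon, +19·0.0416667° lat → SW at lon 6.83333°, lat 56.7917°.
Cell spans 0.0833333° lon × 0.0416667° lat.
south 56.7917, north 56.8333.

56.7917, 56.8333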